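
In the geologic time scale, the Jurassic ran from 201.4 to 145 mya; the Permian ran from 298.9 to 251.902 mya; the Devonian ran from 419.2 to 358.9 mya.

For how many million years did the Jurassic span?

56.4 million years

201.4 − 145 = 56.4 million years.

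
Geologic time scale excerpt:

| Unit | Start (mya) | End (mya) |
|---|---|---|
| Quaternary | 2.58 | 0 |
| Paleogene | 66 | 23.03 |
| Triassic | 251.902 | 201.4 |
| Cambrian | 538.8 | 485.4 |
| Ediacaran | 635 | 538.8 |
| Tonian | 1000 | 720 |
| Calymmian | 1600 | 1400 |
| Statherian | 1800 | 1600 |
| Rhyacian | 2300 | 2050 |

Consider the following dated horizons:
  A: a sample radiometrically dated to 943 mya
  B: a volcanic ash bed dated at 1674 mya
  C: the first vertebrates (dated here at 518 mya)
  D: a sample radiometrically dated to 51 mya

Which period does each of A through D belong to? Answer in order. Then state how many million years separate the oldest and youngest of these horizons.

A — Tonian; B — Statherian; C — Cambrian; D — Paleogene; span 1623 million years

A: 943 Ma lies in 1000–720 Ma, so Tonian.
B: 1674 Ma lies in 1800–1600 Ma, so Statherian.
C: 518 Ma lies in 538.8–485.4 Ma, so Cambrian.
D: 51 Ma lies in 66–23.03 Ma, so Paleogene.
Oldest = 1674 Ma, youngest = 51 Ma → span 1623 Myr.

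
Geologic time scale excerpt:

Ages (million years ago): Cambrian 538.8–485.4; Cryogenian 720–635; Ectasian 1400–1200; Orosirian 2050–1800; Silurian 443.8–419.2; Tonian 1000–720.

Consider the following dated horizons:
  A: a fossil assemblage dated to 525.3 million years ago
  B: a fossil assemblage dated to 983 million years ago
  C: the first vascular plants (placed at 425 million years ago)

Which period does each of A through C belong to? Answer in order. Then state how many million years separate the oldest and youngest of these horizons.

Match each age against the start–end ranges in the excerpt: A = 525.3 Ma → Cambrian (538.8–485.4); B = 983 Ma → Tonian (1000–720); C = 425 Ma → Silurian (443.8–419.2).
The largest age is 983 Ma and the smallest is 425 Ma; their difference is 558 Myr.

A — Cambrian; B — Tonian; C — Silurian; span 558 million years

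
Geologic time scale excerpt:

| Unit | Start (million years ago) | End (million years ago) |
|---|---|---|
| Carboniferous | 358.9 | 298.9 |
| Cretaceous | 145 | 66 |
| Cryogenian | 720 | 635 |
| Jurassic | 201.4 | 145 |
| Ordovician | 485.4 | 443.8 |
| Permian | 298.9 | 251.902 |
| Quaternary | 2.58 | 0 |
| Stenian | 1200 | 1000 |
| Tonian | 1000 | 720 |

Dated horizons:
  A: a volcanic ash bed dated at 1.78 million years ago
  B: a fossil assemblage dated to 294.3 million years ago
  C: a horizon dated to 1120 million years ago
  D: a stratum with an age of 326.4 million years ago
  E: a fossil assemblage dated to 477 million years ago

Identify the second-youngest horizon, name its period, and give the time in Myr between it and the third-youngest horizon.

B, in the Permian; 32.1 million years to D

Smaller Ma means younger, so youngest first: A 1.78 < B 294.3 < D 326.4 < E 477 < C 1120.
Counting 2 along gives B (294.3 Ma); the excerpt puts that inside the Permian, 298.9–251.902 Ma.
Next in line is D (326.4 Ma), and 326.4 − 294.3 = 32.1 Myr.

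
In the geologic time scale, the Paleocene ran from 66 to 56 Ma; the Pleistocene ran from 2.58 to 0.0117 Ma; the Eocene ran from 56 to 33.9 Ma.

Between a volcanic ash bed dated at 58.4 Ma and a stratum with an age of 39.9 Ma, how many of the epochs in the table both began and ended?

0

Checking each listed span, none has both start < 58.4 Ma and end > 39.9 Ma — every epoch straddles one of the two dates or lies outside them — so the count is 0.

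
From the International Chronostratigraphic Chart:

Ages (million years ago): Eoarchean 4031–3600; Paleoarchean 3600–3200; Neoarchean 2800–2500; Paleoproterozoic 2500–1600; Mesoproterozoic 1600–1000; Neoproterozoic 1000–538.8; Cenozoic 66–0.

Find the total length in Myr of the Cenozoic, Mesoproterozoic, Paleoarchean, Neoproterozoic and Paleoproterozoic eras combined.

2427.2 million years

Each duration: Cenozoic = 66; Mesoproterozoic = 600; Paleoarchean = 400; Neoproterozoic = 461.2; Paleoproterozoic = 900.
Sum: 66 + 600 + 400 + 461.2 + 900 = 2427.2 Myr.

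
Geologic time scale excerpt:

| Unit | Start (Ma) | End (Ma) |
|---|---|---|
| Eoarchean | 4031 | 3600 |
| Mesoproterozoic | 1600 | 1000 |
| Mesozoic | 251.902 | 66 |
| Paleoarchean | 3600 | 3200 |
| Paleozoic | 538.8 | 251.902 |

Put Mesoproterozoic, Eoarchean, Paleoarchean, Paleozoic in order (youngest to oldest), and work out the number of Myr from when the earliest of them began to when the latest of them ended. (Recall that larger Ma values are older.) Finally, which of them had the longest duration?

Start ages (Ma): Eoarchean 4031, Paleoarchean 3600, Mesoproterozoic 1600, Paleozoic 538.8.
Ordered youngest to oldest: Paleozoic, Mesoproterozoic, Paleoarchean, Eoarchean.
Span = 4031 − 251.902 = 3779.098 Myr.
Durations: Paleoarchean 400, Mesoproterozoic 600, Eoarchean 431, Paleozoic 286.898 → longest is Mesoproterozoic (600 Myr).

Paleozoic, Mesoproterozoic, Paleoarchean, Eoarchean; total span 3779.098 Myr; longest is Mesoproterozoic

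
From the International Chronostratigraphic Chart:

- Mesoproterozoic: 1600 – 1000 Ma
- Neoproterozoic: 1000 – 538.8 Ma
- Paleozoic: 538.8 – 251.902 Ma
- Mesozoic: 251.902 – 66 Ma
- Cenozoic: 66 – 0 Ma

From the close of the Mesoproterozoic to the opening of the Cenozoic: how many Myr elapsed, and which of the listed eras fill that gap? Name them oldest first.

The Mesoproterozoic closes at 1000 Ma and the Cenozoic opens at 66 Ma, so the interval is 1000 − 66 = 934 Myr.
An era fits inside if it starts at or after 1000 Ma and ends at or before 66 Ma; oldest first that gives Neoproterozoic, Paleozoic, Mesozoic.

934 million years; Neoproterozoic, Paleozoic, Mesozoic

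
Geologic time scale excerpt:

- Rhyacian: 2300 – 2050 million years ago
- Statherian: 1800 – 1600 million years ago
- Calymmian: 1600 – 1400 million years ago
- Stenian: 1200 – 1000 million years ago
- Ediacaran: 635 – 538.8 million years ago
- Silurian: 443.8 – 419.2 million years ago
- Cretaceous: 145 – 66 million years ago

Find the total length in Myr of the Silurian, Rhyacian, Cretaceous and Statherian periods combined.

553.6 million years

Duration is start − end for each: (443.8 − 419.2) + (2300 − 2050) + (145 − 66) + (1800 − 1600).
That is 24.6 + 250 + 79 + 200, which totals 553.6 million years.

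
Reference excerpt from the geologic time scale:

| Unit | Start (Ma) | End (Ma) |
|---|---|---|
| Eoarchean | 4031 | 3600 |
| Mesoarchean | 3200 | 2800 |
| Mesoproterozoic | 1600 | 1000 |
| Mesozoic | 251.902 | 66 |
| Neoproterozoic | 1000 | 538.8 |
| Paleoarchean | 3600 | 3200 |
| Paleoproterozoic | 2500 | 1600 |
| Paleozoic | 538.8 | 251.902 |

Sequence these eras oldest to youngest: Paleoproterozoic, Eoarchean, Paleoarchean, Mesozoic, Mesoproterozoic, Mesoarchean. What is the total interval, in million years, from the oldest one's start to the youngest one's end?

Start ages (Ma): Eoarchean 4031, Paleoarchean 3600, Mesoarchean 3200, Paleoproterozoic 2500, Mesoproterozoic 1600, Mesozoic 251.902.
Ordered oldest to youngest: Eoarchean, Paleoarchean, Mesoarchean, Paleoproterozoic, Mesoproterozoic, Mesozoic.
Span = 4031 − 66 = 3965 Myr.

Eoarchean, Paleoarchean, Mesoarchean, Paleoproterozoic, Mesoproterozoic, Mesozoic; total span 3965 Myr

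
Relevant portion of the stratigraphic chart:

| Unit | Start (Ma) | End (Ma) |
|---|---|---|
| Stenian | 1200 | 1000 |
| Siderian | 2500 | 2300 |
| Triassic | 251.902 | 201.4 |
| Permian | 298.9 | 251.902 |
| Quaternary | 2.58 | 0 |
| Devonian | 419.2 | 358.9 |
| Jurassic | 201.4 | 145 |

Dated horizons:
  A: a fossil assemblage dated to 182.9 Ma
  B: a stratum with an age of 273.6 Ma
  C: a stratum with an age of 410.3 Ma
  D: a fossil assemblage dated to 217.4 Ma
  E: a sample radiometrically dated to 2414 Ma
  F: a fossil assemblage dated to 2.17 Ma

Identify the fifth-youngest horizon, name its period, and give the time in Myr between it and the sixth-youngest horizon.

Sorted youngest-first by Ma: F (2.17), A (182.9), D (217.4), B (273.6), C (410.3), E (2414).
The fifth youngest is C at 410.3 Ma, which lies in 419.2–358.9 Ma: the Devonian.
The sixth youngest is E at 2414 Ma; separation = |410.3 − 2414| = 2003.7 Myr.

C, in the Devonian; 2003.7 million years to E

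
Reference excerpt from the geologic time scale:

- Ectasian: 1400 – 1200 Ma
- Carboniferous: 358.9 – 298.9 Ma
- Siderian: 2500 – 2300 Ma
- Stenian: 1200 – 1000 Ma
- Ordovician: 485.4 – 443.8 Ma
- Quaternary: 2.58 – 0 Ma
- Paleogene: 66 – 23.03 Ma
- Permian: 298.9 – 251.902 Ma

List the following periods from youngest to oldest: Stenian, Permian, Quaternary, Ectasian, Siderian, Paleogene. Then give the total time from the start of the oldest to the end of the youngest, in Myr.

From the excerpt: Stenian 1200–1000; Permian 298.9–251.902; Quaternary 2.58–0; Ectasian 1400–1200; Siderian 2500–2300; Paleogene 66–23.03 (Ma).
Larger Ma is earlier, so the oldest is Siderian and the youngest is Quaternary; youngest to oldest: Quaternary, Paleogene, Permian, Stenian, Ectasian, Siderian.
Oldest start 2500 minus youngest end 0 gives 2500 Myr overall.

Quaternary, Paleogene, Permian, Stenian, Ectasian, Siderian; total span 2500 Myr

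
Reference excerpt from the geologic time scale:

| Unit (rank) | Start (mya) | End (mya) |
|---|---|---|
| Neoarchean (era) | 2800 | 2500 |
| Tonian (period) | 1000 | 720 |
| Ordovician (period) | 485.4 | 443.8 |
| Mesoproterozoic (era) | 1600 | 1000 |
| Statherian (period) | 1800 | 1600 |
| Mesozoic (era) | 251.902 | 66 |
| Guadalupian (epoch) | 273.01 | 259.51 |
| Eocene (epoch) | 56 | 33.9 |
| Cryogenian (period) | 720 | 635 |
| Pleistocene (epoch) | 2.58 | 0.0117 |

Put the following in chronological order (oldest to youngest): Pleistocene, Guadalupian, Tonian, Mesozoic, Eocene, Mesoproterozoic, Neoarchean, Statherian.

The oldest of these is Neoarchean (starts 2800 Ma) and the youngest is Pleistocene (ends 0.0117 Ma).
In between, by decreasing start age: Statherian (1800), Mesoproterozoic (1600), Tonian (1000), Guadalupian (273.01), Mesozoic (251.902), Eocene (56).

Neoarchean, Statherian, Mesoproterozoic, Tonian, Guadalupian, Mesozoic, Eocene, Pleistocene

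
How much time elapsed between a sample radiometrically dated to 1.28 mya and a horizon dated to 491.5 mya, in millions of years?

491.5 − 1.28 = 490.22 million years.

490.22 million years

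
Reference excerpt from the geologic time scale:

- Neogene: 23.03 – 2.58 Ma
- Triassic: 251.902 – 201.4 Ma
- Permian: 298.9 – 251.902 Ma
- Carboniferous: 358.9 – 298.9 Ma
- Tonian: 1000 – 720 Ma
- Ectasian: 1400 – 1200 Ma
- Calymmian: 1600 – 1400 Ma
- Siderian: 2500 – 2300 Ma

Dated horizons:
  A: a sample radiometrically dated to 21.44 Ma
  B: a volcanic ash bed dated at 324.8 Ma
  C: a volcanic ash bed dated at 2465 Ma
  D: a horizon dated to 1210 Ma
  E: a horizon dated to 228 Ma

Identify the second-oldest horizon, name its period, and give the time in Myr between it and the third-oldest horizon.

Sorted oldest-first by Ma: C (2465), D (1210), B (324.8), E (228), A (21.44).
The second oldest is D at 1210 Ma, which lies in 1400–1200 Ma: the Ectasian.
The third oldest is B at 324.8 Ma; separation = |1210 − 324.8| = 885.2 Myr.

D, in the Ectasian; 885.2 million years to B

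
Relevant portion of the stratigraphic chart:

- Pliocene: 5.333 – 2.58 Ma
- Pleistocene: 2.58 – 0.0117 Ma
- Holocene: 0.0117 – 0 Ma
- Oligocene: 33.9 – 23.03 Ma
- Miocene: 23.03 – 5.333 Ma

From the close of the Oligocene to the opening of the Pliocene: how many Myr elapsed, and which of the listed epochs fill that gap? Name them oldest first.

17.697 million years; Miocene

The Oligocene closes at 23.03 Ma and the Pliocene opens at 5.333 Ma, so the interval is 23.03 − 5.333 = 17.697 Myr.
An epoch fits inside if it starts at or after 23.03 Ma and ends at or before 5.333 Ma; oldest first that gives Miocene.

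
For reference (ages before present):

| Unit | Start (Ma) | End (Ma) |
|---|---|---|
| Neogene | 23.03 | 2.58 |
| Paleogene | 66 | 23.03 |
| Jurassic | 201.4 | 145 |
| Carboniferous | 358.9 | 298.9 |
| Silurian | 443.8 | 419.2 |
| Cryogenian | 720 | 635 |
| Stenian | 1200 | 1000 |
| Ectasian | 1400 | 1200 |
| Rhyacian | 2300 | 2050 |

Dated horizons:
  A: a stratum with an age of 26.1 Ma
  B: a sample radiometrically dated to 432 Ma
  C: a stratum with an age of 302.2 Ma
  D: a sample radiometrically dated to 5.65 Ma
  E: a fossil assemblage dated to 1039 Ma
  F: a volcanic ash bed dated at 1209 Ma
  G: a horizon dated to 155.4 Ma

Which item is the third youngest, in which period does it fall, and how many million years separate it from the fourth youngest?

Smaller Ma means younger, so youngest first: D 5.65 < A 26.1 < G 155.4 < C 302.2 < B 432 < E 1039 < F 1209.
Counting 3 along gives G (155.4 Ma); the excerpt puts that inside the Jurassic, 201.4–145 Ma.
Next in line is C (302.2 Ma), and 302.2 − 155.4 = 146.8 Myr.

G, in the Jurassic; 146.8 million years to C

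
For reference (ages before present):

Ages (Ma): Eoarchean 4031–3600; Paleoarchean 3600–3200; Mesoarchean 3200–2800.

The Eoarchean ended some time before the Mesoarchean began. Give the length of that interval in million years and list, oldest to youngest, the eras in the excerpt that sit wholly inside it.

400 million years; Paleoarchean

End of Eoarchean = 3600 Ma; start of Mesoarchean = 3200 Ma.
Gap = 3600 − 3200 = 400 Myr.
Eras wholly inside 3600–3200 Ma: Paleoarchean (3600–3200).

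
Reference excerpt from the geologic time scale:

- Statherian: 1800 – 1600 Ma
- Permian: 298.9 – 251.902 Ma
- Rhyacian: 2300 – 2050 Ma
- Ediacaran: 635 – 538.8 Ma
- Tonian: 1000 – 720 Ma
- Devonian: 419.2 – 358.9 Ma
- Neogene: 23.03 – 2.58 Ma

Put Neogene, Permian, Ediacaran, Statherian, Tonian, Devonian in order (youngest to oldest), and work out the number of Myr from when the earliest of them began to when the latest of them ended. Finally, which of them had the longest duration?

Neogene → Permian → Devonian → Ediacaran → Tonian → Statherian; total span 1797.42 Myr; longest is Tonian

Start ages (Ma): Statherian 1800, Tonian 1000, Ediacaran 635, Devonian 419.2, Permian 298.9, Neogene 23.03.
Ordered youngest to oldest: Neogene, Permian, Devonian, Ediacaran, Tonian, Statherian.
Span = 1800 − 2.58 = 1797.42 Myr.
Durations: Devonian 60.3, Tonian 280, Statherian 200, Neogene 20.45, Permian 46.998, Ediacaran 96.2 → longest is Tonian (280 Myr).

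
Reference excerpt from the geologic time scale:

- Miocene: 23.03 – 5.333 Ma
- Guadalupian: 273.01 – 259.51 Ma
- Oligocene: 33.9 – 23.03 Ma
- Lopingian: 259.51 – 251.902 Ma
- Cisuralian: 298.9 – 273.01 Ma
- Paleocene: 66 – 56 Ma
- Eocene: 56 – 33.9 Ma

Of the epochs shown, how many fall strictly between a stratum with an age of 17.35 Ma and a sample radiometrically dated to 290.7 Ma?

290.7 Ma sits inside the Cisuralian (298.9–273.01) and 17.35 Ma inside the Miocene (23.03–5.333); neither of those is wholly between the two dates.
The listed epochs lying completely between them are Guadalupian, Lopingian, Paleocene, Eocene, Oligocene — 5 in all.

5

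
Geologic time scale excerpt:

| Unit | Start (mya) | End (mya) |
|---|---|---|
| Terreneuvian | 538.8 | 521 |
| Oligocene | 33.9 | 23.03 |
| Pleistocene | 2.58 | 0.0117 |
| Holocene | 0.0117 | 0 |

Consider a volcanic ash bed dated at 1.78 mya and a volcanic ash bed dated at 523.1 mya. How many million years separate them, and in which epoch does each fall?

Elapsed time: 523.1 − 1.78 = 521.32 Myr.
1.78 Ma lies within 2.58–0.0117 Ma: Pleistocene.
523.1 Ma lies within 538.8–521 Ma: Terreneuvian.

521.32 million years apart; the first in the Pleistocene, the second in the Terreneuvian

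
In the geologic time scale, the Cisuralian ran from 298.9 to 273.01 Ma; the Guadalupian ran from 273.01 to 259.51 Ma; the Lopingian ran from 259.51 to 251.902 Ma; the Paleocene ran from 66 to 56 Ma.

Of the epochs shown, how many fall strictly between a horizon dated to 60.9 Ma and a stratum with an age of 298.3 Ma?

298.3 Ma sits inside the Cisuralian (298.9–273.01) and 60.9 Ma inside the Paleocene (66–56); neither of those is wholly between the two dates.
The listed epochs lying completely between them are Guadalupian, Lopingian — 2 in all.

2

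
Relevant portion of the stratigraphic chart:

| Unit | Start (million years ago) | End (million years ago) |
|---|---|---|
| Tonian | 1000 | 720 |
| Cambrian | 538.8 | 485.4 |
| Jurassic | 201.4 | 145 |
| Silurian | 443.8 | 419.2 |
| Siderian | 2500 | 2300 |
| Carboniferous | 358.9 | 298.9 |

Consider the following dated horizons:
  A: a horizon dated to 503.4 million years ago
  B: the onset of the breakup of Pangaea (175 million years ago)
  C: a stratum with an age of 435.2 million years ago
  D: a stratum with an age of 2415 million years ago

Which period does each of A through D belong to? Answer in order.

Match each age against the start–end ranges in the excerpt: A = 503.4 Ma → Cambrian (538.8–485.4); B = 175 Ma → Jurassic (201.4–145); C = 435.2 Ma → Silurian (443.8–419.2); D = 2415 Ma → Siderian (2500–2300).

A — Cambrian; B — Jurassic; C — Silurian; D — Siderian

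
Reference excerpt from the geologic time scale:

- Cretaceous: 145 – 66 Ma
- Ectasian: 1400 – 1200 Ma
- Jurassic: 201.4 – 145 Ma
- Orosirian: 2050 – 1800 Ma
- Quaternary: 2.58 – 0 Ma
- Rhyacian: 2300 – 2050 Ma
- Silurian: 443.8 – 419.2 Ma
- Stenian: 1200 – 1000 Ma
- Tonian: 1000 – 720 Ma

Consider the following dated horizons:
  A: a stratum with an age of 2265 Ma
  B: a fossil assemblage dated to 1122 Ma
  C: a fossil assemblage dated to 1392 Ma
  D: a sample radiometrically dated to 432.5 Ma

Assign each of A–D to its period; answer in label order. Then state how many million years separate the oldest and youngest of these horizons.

Match each age against the start–end ranges in the excerpt: A = 2265 Ma → Rhyacian (2300–2050); B = 1122 Ma → Stenian (1200–1000); C = 1392 Ma → Ectasian (1400–1200); D = 432.5 Ma → Silurian (443.8–419.2).
The largest age is 2265 Ma and the smallest is 432.5 Ma; their difference is 1832.5 Myr.

A — Rhyacian; B — Stenian; C — Ectasian; D — Silurian; span 1832.5 million years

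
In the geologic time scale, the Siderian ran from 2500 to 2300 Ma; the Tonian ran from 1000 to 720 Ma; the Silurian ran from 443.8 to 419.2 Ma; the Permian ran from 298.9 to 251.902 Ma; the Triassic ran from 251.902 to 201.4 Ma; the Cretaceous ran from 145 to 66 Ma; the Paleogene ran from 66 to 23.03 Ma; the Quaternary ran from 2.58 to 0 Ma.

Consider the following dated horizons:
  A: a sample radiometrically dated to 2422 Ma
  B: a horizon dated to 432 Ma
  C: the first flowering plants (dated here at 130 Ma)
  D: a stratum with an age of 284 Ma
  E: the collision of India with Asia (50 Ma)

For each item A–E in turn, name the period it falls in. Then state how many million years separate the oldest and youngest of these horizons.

A — Siderian; B — Silurian; C — Cretaceous; D — Permian; E — Paleogene; span 2372 million years

Match each age against the start–end ranges in the excerpt: A = 2422 Ma → Siderian (2500–2300); B = 432 Ma → Silurian (443.8–419.2); C = 130 Ma → Cretaceous (145–66); D = 284 Ma → Permian (298.9–251.902); E = 50 Ma → Paleogene (66–23.03).
The largest age is 2422 Ma and the smallest is 50 Ma; their difference is 2372 Myr.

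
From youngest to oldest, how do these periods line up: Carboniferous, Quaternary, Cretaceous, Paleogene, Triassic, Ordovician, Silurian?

Quaternary, Paleogene, Cretaceous, Triassic, Carboniferous, Silurian, Ordovician

Group by era (each group listed oldest first) — Paleozoic: Ordovician, Silurian, Carboniferous; Mesozoic: Triassic, Cretaceous; Cenozoic: Paleogene, Quaternary. The eras run Paleozoic → Mesozoic → Cenozoic. Concatenating the groups in that era order and then reversing gives youngest to oldest.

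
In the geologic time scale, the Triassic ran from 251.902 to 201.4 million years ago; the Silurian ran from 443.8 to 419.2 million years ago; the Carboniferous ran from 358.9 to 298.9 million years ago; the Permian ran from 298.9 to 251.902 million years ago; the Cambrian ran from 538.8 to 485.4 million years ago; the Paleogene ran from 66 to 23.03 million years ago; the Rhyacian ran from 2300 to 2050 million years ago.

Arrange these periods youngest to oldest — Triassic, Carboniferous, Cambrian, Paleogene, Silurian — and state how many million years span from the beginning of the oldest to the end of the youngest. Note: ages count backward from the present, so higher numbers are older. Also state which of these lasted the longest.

Start ages (Ma): Cambrian 538.8, Silurian 443.8, Carboniferous 358.9, Triassic 251.902, Paleogene 66.
Ordered youngest to oldest: Paleogene, Triassic, Carboniferous, Silurian, Cambrian.
Span = 538.8 − 23.03 = 515.77 Myr.
Durations: Carboniferous 60, Silurian 24.6, Paleogene 42.97, Cambrian 53.4, Triassic 50.502 → longest is Carboniferous (60 Myr).

Paleogene → Triassic → Carboniferous → Silurian → Cambrian; total span 515.77 Myr; longest is Carboniferous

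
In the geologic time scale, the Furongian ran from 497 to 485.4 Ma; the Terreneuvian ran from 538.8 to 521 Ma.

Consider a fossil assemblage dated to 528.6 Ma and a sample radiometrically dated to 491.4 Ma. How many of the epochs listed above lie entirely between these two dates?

The older date is 528.6 Ma and the younger is 491.4 Ma.
No epoch both begins after 528.6 Ma and ends before 491.4 Ma, so the count is 0.

0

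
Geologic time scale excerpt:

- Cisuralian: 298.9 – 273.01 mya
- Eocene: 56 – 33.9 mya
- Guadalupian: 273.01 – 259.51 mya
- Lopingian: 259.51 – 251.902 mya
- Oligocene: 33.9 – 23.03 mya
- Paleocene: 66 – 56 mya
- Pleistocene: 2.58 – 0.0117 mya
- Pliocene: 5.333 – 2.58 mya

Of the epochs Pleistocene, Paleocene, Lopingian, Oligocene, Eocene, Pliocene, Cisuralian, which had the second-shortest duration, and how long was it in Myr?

Durations: Pleistocene 2.5683; Paleocene 10; Lopingian 7.608; Oligocene 10.87; Eocene 22.1; Pliocene 2.753; Cisuralian 25.89 Myr.
Sorted shortest-first: Pleistocene (2.5683), Pliocene (2.753), Lopingian (7.608), Paleocene (10), Oligocene (10.87), Eocene (22.1), Cisuralian (25.89).
The second shortest is Pliocene at 2.753 Myr.

Pliocene, 2.753 million years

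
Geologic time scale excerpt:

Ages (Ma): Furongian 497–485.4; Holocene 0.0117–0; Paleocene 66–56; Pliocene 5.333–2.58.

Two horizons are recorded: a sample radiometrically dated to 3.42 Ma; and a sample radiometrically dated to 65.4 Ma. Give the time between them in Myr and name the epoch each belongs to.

61.98 million years apart; the first in the Pliocene, the second in the Paleocene

Elapsed time: 65.4 − 3.42 = 61.98 Myr.
3.42 Ma lies within 5.333–2.58 Ma: Pliocene.
65.4 Ma lies within 66–56 Ma: Paleocene.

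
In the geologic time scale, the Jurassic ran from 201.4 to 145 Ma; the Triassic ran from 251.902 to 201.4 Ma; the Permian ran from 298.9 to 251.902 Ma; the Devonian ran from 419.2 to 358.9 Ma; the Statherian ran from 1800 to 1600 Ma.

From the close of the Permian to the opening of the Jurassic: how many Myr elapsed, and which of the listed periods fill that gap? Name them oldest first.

50.502 million years; Triassic

The Permian closes at 251.902 Ma and the Jurassic opens at 201.4 Ma, so the interval is 251.902 − 201.4 = 50.502 Myr.
A period fits inside if it starts at or after 251.902 Ma and ends at or before 201.4 Ma; oldest first that gives Triassic.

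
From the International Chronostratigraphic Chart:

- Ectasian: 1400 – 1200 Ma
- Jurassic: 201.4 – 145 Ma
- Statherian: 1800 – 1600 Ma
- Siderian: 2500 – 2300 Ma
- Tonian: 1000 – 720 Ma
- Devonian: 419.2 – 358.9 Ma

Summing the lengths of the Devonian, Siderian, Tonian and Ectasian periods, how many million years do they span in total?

Each duration: Devonian = 60.3; Siderian = 200; Tonian = 280; Ectasian = 200.
Sum: 60.3 + 200 + 280 + 200 = 740.3 Myr.

740.3 million years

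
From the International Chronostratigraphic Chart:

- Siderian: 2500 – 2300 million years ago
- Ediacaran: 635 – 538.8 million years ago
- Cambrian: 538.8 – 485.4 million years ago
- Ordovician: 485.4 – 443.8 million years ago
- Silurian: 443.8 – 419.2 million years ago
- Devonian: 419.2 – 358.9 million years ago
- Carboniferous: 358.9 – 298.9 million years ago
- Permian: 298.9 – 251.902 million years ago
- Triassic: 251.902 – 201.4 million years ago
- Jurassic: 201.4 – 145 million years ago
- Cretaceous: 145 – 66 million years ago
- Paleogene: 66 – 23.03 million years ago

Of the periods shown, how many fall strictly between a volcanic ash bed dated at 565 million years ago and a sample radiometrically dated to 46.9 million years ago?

The older date is 565 Ma and the younger is 46.9 Ma.
Periods with start < 565 and end > 46.9 Ma: Cambrian (538.8–485.4), Ordovician (485.4–443.8), Silurian (443.8–419.2), Devonian (419.2–358.9), Carboniferous (358.9–298.9), Permian (298.9–251.902), Triassic (251.902–201.4), Jurassic (201.4–145), Cretaceous (145–66).
That is 9 complete periods.

9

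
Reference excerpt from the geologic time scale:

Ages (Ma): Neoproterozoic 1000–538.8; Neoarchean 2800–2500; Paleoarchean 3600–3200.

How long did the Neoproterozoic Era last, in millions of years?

461.2 million years

1000 − 538.8 = 461.2 million years.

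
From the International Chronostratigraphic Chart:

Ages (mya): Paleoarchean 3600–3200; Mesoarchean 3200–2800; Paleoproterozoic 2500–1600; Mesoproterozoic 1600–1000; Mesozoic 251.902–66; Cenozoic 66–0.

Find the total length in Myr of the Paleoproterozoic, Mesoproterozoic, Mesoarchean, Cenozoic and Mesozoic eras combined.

Each duration: Paleoproterozoic = 900; Mesoproterozoic = 600; Mesoarchean = 400; Cenozoic = 66; Mesozoic = 185.902.
Sum: 900 + 600 + 400 + 66 + 185.902 = 2151.902 Myr.

2151.902 million years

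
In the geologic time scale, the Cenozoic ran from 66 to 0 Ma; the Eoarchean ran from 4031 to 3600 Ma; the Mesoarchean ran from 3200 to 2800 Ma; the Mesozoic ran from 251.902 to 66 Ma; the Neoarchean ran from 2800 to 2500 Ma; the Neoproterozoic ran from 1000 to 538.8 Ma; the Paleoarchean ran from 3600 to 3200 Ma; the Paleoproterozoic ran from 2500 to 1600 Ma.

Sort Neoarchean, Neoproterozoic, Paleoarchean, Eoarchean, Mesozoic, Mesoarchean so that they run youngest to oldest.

Sorting by start age (ascending Ma, since larger Ma = older): Mesozoic start 251.902, Neoproterozoic start 1000, Neoarchean start 2800, Mesoarchean start 3200, Paleoarchean start 3600, Eoarchean start 4031.

Mesozoic, then Neoproterozoic, then Neoarchean, then Mesoarchean, then Paleoarchean, then Eoarchean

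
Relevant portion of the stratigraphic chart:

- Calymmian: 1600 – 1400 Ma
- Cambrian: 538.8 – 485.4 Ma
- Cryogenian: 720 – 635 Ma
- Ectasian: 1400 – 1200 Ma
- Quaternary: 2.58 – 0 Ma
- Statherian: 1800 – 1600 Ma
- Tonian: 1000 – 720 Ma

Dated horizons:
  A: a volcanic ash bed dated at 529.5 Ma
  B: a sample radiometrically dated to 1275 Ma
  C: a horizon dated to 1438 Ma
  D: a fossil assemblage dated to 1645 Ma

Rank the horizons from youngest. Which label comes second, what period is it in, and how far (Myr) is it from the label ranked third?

Sorted youngest-first by Ma: A (529.5), B (1275), C (1438), D (1645).
The second youngest is B at 1275 Ma, which lies in 1400–1200 Ma: the Ectasian.
The third youngest is C at 1438 Ma; separation = |1275 − 1438| = 163 Myr.

B, in the Ectasian; 163 million years to C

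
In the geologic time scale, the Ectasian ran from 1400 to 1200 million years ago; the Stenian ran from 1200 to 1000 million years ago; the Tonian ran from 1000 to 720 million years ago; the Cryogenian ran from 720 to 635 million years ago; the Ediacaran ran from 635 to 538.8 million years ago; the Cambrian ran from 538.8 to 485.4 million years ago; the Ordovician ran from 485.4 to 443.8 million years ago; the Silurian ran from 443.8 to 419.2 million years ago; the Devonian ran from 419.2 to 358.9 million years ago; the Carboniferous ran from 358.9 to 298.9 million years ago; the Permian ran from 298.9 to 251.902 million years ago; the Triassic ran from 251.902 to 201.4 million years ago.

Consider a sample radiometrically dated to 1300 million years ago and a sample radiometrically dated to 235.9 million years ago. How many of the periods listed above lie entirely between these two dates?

The older date is 1300 Ma and the younger is 235.9 Ma.
Periods with start < 1300 and end > 235.9 Ma: Stenian (1200–1000), Tonian (1000–720), Cryogenian (720–635), Ediacaran (635–538.8), Cambrian (538.8–485.4), Ordovician (485.4–443.8), Silurian (443.8–419.2), Devonian (419.2–358.9), Carboniferous (358.9–298.9), Permian (298.9–251.902).
That is 10 complete periods.

10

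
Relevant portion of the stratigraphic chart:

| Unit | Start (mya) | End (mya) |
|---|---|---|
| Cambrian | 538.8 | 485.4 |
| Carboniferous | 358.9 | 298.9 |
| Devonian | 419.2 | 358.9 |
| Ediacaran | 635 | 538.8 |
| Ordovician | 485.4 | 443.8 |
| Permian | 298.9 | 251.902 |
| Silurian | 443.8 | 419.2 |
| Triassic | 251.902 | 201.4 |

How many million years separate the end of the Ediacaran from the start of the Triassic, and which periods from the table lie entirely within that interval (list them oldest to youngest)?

286.898 million years; Cambrian, Ordovician, Silurian, Devonian, Carboniferous, Permian

End of Ediacaran = 538.8 Ma; start of Triassic = 251.902 Ma.
Gap = 538.8 − 251.902 = 286.898 Myr.
Periods wholly inside 538.8–251.902 Ma: Cambrian (538.8–485.4), Ordovician (485.4–443.8), Silurian (443.8–419.2), Devonian (419.2–358.9), Carboniferous (358.9–298.9), Permian (298.9–251.902).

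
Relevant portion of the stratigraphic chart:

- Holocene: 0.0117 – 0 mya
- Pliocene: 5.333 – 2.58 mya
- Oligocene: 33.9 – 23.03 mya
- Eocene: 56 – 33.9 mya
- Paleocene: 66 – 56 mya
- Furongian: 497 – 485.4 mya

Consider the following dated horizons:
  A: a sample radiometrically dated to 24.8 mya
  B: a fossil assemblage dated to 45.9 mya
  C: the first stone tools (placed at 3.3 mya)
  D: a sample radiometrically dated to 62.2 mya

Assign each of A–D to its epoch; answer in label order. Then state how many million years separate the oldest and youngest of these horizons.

A: 24.8 Ma lies in 33.9–23.03 Ma, so Oligocene.
B: 45.9 Ma lies in 56–33.9 Ma, so Eocene.
C: 3.3 Ma lies in 5.333–2.58 Ma, so Pliocene.
D: 62.2 Ma lies in 66–56 Ma, so Paleocene.
Oldest = 62.2 Ma, youngest = 3.3 Ma → span 58.9 Myr.

A — Oligocene; B — Eocene; C — Pliocene; D — Paleocene; span 58.9 million years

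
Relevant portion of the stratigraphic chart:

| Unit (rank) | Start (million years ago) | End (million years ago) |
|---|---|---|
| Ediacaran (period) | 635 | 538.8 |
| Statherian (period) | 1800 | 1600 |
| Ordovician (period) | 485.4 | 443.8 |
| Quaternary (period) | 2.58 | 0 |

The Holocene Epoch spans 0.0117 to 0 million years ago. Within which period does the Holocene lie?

Quaternary

The Holocene (0.0117–0 Ma) lies entirely within 2.58–0 Ma, the Quaternary Period.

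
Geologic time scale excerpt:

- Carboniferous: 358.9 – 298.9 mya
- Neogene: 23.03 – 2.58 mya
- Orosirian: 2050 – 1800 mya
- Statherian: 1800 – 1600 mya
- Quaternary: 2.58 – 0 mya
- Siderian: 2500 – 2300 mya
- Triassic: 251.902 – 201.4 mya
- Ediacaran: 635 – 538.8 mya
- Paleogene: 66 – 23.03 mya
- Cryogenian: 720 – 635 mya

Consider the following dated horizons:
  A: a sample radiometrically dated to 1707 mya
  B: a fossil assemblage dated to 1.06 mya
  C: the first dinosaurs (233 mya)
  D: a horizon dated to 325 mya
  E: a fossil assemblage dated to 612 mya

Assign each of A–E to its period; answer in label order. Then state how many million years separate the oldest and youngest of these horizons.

A — Statherian; B — Quaternary; C — Triassic; D — Carboniferous; E — Ediacaran; span 1705.94 million years

Match each age against the start–end ranges in the excerpt: A = 1707 Ma → Statherian (1800–1600); B = 1.06 Ma → Quaternary (2.58–0); C = 233 Ma → Triassic (251.902–201.4); D = 325 Ma → Carboniferous (358.9–298.9); E = 612 Ma → Ediacaran (635–538.8).
The largest age is 1707 Ma and the smallest is 1.06 Ma; their difference is 1705.94 Myr.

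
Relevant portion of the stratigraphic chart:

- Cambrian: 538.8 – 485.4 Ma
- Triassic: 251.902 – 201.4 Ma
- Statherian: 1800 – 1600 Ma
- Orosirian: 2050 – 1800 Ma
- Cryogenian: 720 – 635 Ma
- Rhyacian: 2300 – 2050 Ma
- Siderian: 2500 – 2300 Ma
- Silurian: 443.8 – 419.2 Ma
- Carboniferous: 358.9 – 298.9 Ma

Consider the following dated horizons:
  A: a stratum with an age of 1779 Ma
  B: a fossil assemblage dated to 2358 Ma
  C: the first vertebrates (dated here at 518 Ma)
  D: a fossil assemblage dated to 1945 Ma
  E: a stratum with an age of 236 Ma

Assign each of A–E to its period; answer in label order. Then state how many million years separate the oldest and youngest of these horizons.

A — Statherian; B — Siderian; C — Cambrian; D — Orosirian; E — Triassic; span 2122 million years

Match each age against the start–end ranges in the excerpt: A = 1779 Ma → Statherian (1800–1600); B = 2358 Ma → Siderian (2500–2300); C = 518 Ma → Cambrian (538.8–485.4); D = 1945 Ma → Orosirian (2050–1800); E = 236 Ma → Triassic (251.902–201.4).
The largest age is 2358 Ma and the smallest is 236 Ma; their difference is 2122 Myr.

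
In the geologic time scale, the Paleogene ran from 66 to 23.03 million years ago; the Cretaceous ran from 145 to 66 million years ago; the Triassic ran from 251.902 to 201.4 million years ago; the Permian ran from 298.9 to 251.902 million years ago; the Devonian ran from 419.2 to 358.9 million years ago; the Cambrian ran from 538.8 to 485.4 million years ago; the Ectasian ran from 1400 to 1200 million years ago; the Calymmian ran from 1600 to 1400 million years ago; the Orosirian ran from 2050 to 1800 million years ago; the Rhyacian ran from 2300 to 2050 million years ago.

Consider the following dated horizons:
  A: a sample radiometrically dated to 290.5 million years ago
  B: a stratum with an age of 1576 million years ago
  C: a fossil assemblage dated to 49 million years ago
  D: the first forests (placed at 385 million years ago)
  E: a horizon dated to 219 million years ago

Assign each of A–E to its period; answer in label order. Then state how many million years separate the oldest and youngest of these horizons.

A — Permian; B — Calymmian; C — Paleogene; D — Devonian; E — Triassic; span 1527 million years

Match each age against the start–end ranges in the excerpt: A = 290.5 Ma → Permian (298.9–251.902); B = 1576 Ma → Calymmian (1600–1400); C = 49 Ma → Paleogene (66–23.03); D = 385 Ma → Devonian (419.2–358.9); E = 219 Ma → Triassic (251.902–201.4).
The largest age is 1576 Ma and the smallest is 49 Ma; their difference is 1527 Myr.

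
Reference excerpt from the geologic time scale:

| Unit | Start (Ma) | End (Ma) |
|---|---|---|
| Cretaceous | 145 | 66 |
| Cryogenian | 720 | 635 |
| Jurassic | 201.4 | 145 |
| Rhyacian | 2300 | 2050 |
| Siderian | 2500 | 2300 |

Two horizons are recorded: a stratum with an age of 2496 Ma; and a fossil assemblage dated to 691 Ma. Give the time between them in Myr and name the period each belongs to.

1805 million years apart; the first in the Siderian, the second in the Cryogenian

Elapsed time: 2496 − 691 = 1805 Myr.
2496 Ma lies within 2500–2300 Ma: Siderian.
691 Ma lies within 720–635 Ma: Cryogenian.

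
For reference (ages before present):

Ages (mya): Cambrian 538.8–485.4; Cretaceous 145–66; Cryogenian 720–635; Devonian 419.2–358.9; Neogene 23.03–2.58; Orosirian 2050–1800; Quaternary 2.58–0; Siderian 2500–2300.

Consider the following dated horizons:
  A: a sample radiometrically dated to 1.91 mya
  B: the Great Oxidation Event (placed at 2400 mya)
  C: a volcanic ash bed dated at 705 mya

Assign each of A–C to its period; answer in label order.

A — Quaternary; B — Siderian; C — Cryogenian

A: 1.91 Ma lies in 2.58–0 Ma, so Quaternary.
B: 2400 Ma lies in 2500–2300 Ma, so Siderian.
C: 705 Ma lies in 720–635 Ma, so Cryogenian.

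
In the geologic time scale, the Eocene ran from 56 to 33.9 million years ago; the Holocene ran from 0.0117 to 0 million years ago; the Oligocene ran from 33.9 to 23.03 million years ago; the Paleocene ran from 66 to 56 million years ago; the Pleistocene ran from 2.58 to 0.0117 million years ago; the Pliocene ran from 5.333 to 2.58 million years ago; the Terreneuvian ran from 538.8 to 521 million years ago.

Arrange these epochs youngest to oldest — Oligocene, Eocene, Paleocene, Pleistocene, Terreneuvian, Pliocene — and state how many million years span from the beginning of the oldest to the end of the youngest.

From the excerpt: Oligocene 33.9–23.03; Eocene 56–33.9; Paleocene 66–56; Pleistocene 2.58–0.0117; Terreneuvian 538.8–521; Pliocene 5.333–2.58 (Ma).
Larger Ma is earlier, so the oldest is Terreneuvian and the youngest is Pleistocene; youngest to oldest: Pleistocene, Pliocene, Oligocene, Eocene, Paleocene, Terreneuvian.
Oldest start 538.8 minus youngest end 0.0117 gives 538.7883 Myr overall.

Pleistocene, Pliocene, Oligocene, Eocene, Paleocene, Terreneuvian; total span 538.7883 Myr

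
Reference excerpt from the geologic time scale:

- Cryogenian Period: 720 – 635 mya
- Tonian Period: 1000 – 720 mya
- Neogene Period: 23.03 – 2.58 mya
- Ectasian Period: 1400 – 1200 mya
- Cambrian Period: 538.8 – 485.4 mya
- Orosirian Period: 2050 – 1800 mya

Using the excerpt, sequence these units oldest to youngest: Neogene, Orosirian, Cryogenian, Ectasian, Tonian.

Sorting by start age (descending Ma, since larger Ma = older): Orosirian began 2050, Ectasian began 1400, Tonian began 1000, Cryogenian began 720, Neogene began 23.03.

Orosirian, Ectasian, Tonian, Cryogenian, Neogene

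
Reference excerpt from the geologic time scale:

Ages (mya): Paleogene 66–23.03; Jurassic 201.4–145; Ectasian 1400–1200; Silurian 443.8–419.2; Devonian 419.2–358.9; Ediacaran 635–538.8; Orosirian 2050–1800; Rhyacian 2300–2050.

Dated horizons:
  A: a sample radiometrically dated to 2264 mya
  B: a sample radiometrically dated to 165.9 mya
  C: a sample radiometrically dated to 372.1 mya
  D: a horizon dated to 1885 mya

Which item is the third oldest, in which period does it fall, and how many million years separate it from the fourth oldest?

C, in the Devonian; 206.2 million years to B

Sorted oldest-first by Ma: A (2264), D (1885), C (372.1), B (165.9).
The third oldest is C at 372.1 Ma, which lies in 419.2–358.9 Ma: the Devonian.
The fourth oldest is B at 165.9 Ma; separation = |372.1 − 165.9| = 206.2 Myr.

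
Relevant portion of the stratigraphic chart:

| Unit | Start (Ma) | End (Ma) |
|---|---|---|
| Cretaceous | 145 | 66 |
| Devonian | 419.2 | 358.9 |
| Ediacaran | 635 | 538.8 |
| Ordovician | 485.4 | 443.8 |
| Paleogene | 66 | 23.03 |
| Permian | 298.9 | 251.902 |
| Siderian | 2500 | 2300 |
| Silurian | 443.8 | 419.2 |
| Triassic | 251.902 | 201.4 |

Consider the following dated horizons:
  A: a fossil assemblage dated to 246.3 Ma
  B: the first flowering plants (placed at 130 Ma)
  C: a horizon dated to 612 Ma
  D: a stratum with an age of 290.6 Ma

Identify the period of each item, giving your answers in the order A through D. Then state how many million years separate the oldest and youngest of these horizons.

Match each age against the start–end ranges in the excerpt: A = 246.3 Ma → Triassic (251.902–201.4); B = 130 Ma → Cretaceous (145–66); C = 612 Ma → Ediacaran (635–538.8); D = 290.6 Ma → Permian (298.9–251.902).
The largest age is 612 Ma and the smallest is 130 Ma; their difference is 482 Myr.

A — Triassic; B — Cretaceous; C — Ediacaran; D — Permian; span 482 million years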